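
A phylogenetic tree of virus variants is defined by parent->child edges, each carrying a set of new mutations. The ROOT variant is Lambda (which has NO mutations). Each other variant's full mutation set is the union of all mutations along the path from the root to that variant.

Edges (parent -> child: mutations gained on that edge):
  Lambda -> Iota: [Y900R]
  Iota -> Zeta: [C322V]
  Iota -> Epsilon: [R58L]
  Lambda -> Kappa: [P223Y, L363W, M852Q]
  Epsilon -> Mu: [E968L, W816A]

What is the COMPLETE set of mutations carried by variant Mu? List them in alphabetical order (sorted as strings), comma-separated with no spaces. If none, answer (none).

Answer: E968L,R58L,W816A,Y900R

Derivation:
At Lambda: gained [] -> total []
At Iota: gained ['Y900R'] -> total ['Y900R']
At Epsilon: gained ['R58L'] -> total ['R58L', 'Y900R']
At Mu: gained ['E968L', 'W816A'] -> total ['E968L', 'R58L', 'W816A', 'Y900R']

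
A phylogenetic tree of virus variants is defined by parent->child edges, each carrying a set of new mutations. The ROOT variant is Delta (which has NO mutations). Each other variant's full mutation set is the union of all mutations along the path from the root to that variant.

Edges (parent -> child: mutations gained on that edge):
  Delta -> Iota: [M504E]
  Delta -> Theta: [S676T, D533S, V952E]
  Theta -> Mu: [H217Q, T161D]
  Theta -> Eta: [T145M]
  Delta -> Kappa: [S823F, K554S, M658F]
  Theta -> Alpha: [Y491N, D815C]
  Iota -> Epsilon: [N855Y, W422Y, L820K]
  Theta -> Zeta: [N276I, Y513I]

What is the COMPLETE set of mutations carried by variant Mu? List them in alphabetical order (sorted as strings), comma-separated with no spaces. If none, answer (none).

Answer: D533S,H217Q,S676T,T161D,V952E

Derivation:
At Delta: gained [] -> total []
At Theta: gained ['S676T', 'D533S', 'V952E'] -> total ['D533S', 'S676T', 'V952E']
At Mu: gained ['H217Q', 'T161D'] -> total ['D533S', 'H217Q', 'S676T', 'T161D', 'V952E']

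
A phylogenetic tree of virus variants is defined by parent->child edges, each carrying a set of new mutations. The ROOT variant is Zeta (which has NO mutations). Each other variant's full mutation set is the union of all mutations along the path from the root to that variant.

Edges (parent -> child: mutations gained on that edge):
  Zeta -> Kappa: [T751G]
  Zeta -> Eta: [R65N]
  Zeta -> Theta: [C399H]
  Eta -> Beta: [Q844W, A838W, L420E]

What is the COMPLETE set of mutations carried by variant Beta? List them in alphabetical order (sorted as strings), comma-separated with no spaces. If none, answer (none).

Answer: A838W,L420E,Q844W,R65N

Derivation:
At Zeta: gained [] -> total []
At Eta: gained ['R65N'] -> total ['R65N']
At Beta: gained ['Q844W', 'A838W', 'L420E'] -> total ['A838W', 'L420E', 'Q844W', 'R65N']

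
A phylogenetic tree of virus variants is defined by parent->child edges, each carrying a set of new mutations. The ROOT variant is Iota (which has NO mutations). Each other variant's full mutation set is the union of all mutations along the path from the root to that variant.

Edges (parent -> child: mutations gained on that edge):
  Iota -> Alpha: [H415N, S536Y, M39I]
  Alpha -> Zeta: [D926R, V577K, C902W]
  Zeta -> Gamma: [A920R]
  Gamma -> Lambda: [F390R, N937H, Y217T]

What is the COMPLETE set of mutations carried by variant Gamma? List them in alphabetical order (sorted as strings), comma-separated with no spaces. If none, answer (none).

Answer: A920R,C902W,D926R,H415N,M39I,S536Y,V577K

Derivation:
At Iota: gained [] -> total []
At Alpha: gained ['H415N', 'S536Y', 'M39I'] -> total ['H415N', 'M39I', 'S536Y']
At Zeta: gained ['D926R', 'V577K', 'C902W'] -> total ['C902W', 'D926R', 'H415N', 'M39I', 'S536Y', 'V577K']
At Gamma: gained ['A920R'] -> total ['A920R', 'C902W', 'D926R', 'H415N', 'M39I', 'S536Y', 'V577K']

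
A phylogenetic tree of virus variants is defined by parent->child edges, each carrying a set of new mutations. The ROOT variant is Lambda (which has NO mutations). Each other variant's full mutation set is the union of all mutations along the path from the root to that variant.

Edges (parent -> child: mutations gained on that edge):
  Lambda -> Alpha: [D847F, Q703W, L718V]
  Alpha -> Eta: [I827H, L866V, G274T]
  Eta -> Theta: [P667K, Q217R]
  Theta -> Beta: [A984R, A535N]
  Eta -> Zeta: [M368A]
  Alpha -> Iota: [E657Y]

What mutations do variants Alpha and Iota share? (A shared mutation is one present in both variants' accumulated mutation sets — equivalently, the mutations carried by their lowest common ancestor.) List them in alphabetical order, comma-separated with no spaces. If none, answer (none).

Answer: D847F,L718V,Q703W

Derivation:
Accumulating mutations along path to Alpha:
  At Lambda: gained [] -> total []
  At Alpha: gained ['D847F', 'Q703W', 'L718V'] -> total ['D847F', 'L718V', 'Q703W']
Mutations(Alpha) = ['D847F', 'L718V', 'Q703W']
Accumulating mutations along path to Iota:
  At Lambda: gained [] -> total []
  At Alpha: gained ['D847F', 'Q703W', 'L718V'] -> total ['D847F', 'L718V', 'Q703W']
  At Iota: gained ['E657Y'] -> total ['D847F', 'E657Y', 'L718V', 'Q703W']
Mutations(Iota) = ['D847F', 'E657Y', 'L718V', 'Q703W']
Intersection: ['D847F', 'L718V', 'Q703W'] ∩ ['D847F', 'E657Y', 'L718V', 'Q703W'] = ['D847F', 'L718V', 'Q703W']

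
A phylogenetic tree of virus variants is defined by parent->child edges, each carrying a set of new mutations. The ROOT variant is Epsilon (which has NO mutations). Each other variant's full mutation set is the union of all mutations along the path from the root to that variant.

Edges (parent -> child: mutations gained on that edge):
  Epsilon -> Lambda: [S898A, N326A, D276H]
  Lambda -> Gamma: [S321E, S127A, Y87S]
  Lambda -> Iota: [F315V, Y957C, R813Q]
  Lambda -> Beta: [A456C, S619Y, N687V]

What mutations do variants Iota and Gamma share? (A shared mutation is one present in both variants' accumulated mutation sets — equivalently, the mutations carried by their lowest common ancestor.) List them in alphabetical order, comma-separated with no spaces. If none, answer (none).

Accumulating mutations along path to Iota:
  At Epsilon: gained [] -> total []
  At Lambda: gained ['S898A', 'N326A', 'D276H'] -> total ['D276H', 'N326A', 'S898A']
  At Iota: gained ['F315V', 'Y957C', 'R813Q'] -> total ['D276H', 'F315V', 'N326A', 'R813Q', 'S898A', 'Y957C']
Mutations(Iota) = ['D276H', 'F315V', 'N326A', 'R813Q', 'S898A', 'Y957C']
Accumulating mutations along path to Gamma:
  At Epsilon: gained [] -> total []
  At Lambda: gained ['S898A', 'N326A', 'D276H'] -> total ['D276H', 'N326A', 'S898A']
  At Gamma: gained ['S321E', 'S127A', 'Y87S'] -> total ['D276H', 'N326A', 'S127A', 'S321E', 'S898A', 'Y87S']
Mutations(Gamma) = ['D276H', 'N326A', 'S127A', 'S321E', 'S898A', 'Y87S']
Intersection: ['D276H', 'F315V', 'N326A', 'R813Q', 'S898A', 'Y957C'] ∩ ['D276H', 'N326A', 'S127A', 'S321E', 'S898A', 'Y87S'] = ['D276H', 'N326A', 'S898A']

Answer: D276H,N326A,S898A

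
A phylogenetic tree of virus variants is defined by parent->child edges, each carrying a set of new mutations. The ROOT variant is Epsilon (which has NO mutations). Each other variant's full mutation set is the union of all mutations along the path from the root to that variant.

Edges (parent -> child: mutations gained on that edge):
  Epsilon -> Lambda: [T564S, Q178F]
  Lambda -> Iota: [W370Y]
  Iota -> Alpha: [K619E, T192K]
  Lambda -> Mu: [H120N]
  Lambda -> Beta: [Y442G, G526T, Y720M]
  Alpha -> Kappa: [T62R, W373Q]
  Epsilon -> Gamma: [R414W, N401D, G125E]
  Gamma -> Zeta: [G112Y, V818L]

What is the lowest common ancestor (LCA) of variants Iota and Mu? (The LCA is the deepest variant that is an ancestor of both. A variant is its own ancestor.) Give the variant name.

Answer: Lambda

Derivation:
Path from root to Iota: Epsilon -> Lambda -> Iota
  ancestors of Iota: {Epsilon, Lambda, Iota}
Path from root to Mu: Epsilon -> Lambda -> Mu
  ancestors of Mu: {Epsilon, Lambda, Mu}
Common ancestors: {Epsilon, Lambda}
Walk up from Mu: Mu (not in ancestors of Iota), Lambda (in ancestors of Iota), Epsilon (in ancestors of Iota)
Deepest common ancestor (LCA) = Lambda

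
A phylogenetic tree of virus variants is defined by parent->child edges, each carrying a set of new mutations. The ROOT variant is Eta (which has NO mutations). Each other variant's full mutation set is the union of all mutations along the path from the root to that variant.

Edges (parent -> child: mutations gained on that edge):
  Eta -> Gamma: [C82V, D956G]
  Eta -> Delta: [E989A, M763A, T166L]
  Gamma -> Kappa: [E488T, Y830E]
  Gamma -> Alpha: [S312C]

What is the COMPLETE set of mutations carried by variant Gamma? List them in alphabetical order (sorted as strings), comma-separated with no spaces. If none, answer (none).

Answer: C82V,D956G

Derivation:
At Eta: gained [] -> total []
At Gamma: gained ['C82V', 'D956G'] -> total ['C82V', 'D956G']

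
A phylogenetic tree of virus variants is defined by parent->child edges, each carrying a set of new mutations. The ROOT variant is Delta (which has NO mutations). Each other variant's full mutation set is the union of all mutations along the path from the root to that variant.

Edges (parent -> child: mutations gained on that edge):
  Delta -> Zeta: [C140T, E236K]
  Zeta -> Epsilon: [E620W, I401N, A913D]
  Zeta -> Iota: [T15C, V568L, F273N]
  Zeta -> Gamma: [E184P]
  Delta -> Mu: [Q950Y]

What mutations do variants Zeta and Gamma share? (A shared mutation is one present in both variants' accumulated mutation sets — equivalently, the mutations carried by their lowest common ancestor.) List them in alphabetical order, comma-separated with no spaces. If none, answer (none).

Answer: C140T,E236K

Derivation:
Accumulating mutations along path to Zeta:
  At Delta: gained [] -> total []
  At Zeta: gained ['C140T', 'E236K'] -> total ['C140T', 'E236K']
Mutations(Zeta) = ['C140T', 'E236K']
Accumulating mutations along path to Gamma:
  At Delta: gained [] -> total []
  At Zeta: gained ['C140T', 'E236K'] -> total ['C140T', 'E236K']
  At Gamma: gained ['E184P'] -> total ['C140T', 'E184P', 'E236K']
Mutations(Gamma) = ['C140T', 'E184P', 'E236K']
Intersection: ['C140T', 'E236K'] ∩ ['C140T', 'E184P', 'E236K'] = ['C140T', 'E236K']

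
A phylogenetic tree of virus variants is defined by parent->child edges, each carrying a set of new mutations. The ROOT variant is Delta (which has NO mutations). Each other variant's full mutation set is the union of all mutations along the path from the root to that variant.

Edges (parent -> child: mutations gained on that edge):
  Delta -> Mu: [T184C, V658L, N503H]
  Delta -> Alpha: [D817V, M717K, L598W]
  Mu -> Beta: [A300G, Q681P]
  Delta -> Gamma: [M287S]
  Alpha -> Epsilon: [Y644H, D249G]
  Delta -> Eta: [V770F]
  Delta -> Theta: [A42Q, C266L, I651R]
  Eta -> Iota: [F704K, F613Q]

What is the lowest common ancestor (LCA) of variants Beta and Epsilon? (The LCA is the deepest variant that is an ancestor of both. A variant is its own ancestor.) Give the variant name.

Answer: Delta

Derivation:
Path from root to Beta: Delta -> Mu -> Beta
  ancestors of Beta: {Delta, Mu, Beta}
Path from root to Epsilon: Delta -> Alpha -> Epsilon
  ancestors of Epsilon: {Delta, Alpha, Epsilon}
Common ancestors: {Delta}
Walk up from Epsilon: Epsilon (not in ancestors of Beta), Alpha (not in ancestors of Beta), Delta (in ancestors of Beta)
Deepest common ancestor (LCA) = Delta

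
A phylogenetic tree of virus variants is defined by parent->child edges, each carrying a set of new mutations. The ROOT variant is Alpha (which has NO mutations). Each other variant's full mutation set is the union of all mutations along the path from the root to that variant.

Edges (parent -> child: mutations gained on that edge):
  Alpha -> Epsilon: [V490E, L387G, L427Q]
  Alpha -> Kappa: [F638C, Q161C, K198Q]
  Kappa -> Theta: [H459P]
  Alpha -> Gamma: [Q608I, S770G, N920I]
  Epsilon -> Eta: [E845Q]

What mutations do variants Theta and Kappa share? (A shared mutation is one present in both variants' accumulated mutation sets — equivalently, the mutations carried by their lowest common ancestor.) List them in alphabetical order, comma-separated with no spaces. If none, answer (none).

Accumulating mutations along path to Theta:
  At Alpha: gained [] -> total []
  At Kappa: gained ['F638C', 'Q161C', 'K198Q'] -> total ['F638C', 'K198Q', 'Q161C']
  At Theta: gained ['H459P'] -> total ['F638C', 'H459P', 'K198Q', 'Q161C']
Mutations(Theta) = ['F638C', 'H459P', 'K198Q', 'Q161C']
Accumulating mutations along path to Kappa:
  At Alpha: gained [] -> total []
  At Kappa: gained ['F638C', 'Q161C', 'K198Q'] -> total ['F638C', 'K198Q', 'Q161C']
Mutations(Kappa) = ['F638C', 'K198Q', 'Q161C']
Intersection: ['F638C', 'H459P', 'K198Q', 'Q161C'] ∩ ['F638C', 'K198Q', 'Q161C'] = ['F638C', 'K198Q', 'Q161C']

Answer: F638C,K198Q,Q161C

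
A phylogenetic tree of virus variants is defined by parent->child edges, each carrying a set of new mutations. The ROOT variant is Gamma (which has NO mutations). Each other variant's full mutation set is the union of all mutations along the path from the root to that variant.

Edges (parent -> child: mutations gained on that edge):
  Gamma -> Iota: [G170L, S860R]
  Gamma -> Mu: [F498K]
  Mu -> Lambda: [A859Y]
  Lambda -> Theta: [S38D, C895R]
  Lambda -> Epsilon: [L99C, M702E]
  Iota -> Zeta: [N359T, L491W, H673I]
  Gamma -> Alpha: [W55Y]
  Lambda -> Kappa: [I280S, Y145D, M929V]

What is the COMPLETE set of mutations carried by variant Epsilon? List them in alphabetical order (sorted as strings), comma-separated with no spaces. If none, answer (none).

At Gamma: gained [] -> total []
At Mu: gained ['F498K'] -> total ['F498K']
At Lambda: gained ['A859Y'] -> total ['A859Y', 'F498K']
At Epsilon: gained ['L99C', 'M702E'] -> total ['A859Y', 'F498K', 'L99C', 'M702E']

Answer: A859Y,F498K,L99C,M702E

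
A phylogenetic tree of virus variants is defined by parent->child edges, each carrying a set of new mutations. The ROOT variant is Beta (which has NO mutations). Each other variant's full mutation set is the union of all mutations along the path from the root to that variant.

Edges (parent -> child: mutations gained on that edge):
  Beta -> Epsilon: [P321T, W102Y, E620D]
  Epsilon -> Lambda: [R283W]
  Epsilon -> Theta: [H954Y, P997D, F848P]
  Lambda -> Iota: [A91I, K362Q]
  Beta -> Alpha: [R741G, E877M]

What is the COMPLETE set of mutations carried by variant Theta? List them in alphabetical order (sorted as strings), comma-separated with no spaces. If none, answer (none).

Answer: E620D,F848P,H954Y,P321T,P997D,W102Y

Derivation:
At Beta: gained [] -> total []
At Epsilon: gained ['P321T', 'W102Y', 'E620D'] -> total ['E620D', 'P321T', 'W102Y']
At Theta: gained ['H954Y', 'P997D', 'F848P'] -> total ['E620D', 'F848P', 'H954Y', 'P321T', 'P997D', 'W102Y']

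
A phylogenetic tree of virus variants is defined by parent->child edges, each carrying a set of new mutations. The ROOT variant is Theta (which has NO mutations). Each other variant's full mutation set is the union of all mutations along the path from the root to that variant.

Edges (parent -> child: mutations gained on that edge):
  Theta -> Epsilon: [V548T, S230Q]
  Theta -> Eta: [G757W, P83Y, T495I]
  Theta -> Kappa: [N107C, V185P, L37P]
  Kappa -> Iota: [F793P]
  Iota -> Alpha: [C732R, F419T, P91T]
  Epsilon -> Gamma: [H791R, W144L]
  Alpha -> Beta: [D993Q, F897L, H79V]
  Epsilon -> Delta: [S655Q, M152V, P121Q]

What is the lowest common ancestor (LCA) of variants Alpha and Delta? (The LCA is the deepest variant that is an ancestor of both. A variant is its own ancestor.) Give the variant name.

Path from root to Alpha: Theta -> Kappa -> Iota -> Alpha
  ancestors of Alpha: {Theta, Kappa, Iota, Alpha}
Path from root to Delta: Theta -> Epsilon -> Delta
  ancestors of Delta: {Theta, Epsilon, Delta}
Common ancestors: {Theta}
Walk up from Delta: Delta (not in ancestors of Alpha), Epsilon (not in ancestors of Alpha), Theta (in ancestors of Alpha)
Deepest common ancestor (LCA) = Theta

Answer: Theta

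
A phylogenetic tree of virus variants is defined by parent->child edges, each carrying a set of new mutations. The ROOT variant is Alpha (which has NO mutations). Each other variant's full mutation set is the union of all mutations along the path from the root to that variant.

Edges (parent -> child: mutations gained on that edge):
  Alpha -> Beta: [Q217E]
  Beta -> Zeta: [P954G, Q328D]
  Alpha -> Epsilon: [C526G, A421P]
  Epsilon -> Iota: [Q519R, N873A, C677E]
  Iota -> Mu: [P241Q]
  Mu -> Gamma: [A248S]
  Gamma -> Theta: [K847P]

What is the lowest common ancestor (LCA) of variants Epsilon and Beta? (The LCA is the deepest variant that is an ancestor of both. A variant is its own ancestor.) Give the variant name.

Answer: Alpha

Derivation:
Path from root to Epsilon: Alpha -> Epsilon
  ancestors of Epsilon: {Alpha, Epsilon}
Path from root to Beta: Alpha -> Beta
  ancestors of Beta: {Alpha, Beta}
Common ancestors: {Alpha}
Walk up from Beta: Beta (not in ancestors of Epsilon), Alpha (in ancestors of Epsilon)
Deepest common ancestor (LCA) = Alpha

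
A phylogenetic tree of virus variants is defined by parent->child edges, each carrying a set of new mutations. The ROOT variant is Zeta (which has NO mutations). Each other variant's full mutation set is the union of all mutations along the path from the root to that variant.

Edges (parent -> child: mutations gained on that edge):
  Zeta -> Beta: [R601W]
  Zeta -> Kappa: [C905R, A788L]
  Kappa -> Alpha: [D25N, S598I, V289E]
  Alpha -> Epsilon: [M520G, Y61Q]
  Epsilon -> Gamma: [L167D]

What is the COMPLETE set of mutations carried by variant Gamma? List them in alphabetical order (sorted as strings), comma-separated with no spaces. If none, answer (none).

At Zeta: gained [] -> total []
At Kappa: gained ['C905R', 'A788L'] -> total ['A788L', 'C905R']
At Alpha: gained ['D25N', 'S598I', 'V289E'] -> total ['A788L', 'C905R', 'D25N', 'S598I', 'V289E']
At Epsilon: gained ['M520G', 'Y61Q'] -> total ['A788L', 'C905R', 'D25N', 'M520G', 'S598I', 'V289E', 'Y61Q']
At Gamma: gained ['L167D'] -> total ['A788L', 'C905R', 'D25N', 'L167D', 'M520G', 'S598I', 'V289E', 'Y61Q']

Answer: A788L,C905R,D25N,L167D,M520G,S598I,V289E,Y61Q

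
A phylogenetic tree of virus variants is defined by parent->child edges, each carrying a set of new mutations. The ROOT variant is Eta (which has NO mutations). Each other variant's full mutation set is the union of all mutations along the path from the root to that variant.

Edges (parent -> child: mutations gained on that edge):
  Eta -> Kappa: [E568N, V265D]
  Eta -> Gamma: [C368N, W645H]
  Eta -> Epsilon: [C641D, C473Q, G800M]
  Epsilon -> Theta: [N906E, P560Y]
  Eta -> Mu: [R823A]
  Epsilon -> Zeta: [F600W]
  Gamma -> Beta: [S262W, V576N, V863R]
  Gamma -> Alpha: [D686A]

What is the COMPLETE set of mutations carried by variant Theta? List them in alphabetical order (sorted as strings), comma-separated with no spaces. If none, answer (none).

Answer: C473Q,C641D,G800M,N906E,P560Y

Derivation:
At Eta: gained [] -> total []
At Epsilon: gained ['C641D', 'C473Q', 'G800M'] -> total ['C473Q', 'C641D', 'G800M']
At Theta: gained ['N906E', 'P560Y'] -> total ['C473Q', 'C641D', 'G800M', 'N906E', 'P560Y']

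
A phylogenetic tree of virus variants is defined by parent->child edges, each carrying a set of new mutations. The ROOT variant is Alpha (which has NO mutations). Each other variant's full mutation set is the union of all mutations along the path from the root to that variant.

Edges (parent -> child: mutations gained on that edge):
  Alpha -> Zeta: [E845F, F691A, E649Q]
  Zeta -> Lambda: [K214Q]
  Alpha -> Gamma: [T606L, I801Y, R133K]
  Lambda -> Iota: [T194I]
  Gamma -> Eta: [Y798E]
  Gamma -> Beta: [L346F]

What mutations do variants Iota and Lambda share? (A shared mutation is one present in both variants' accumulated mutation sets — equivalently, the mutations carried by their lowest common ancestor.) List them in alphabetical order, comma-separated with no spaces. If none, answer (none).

Accumulating mutations along path to Iota:
  At Alpha: gained [] -> total []
  At Zeta: gained ['E845F', 'F691A', 'E649Q'] -> total ['E649Q', 'E845F', 'F691A']
  At Lambda: gained ['K214Q'] -> total ['E649Q', 'E845F', 'F691A', 'K214Q']
  At Iota: gained ['T194I'] -> total ['E649Q', 'E845F', 'F691A', 'K214Q', 'T194I']
Mutations(Iota) = ['E649Q', 'E845F', 'F691A', 'K214Q', 'T194I']
Accumulating mutations along path to Lambda:
  At Alpha: gained [] -> total []
  At Zeta: gained ['E845F', 'F691A', 'E649Q'] -> total ['E649Q', 'E845F', 'F691A']
  At Lambda: gained ['K214Q'] -> total ['E649Q', 'E845F', 'F691A', 'K214Q']
Mutations(Lambda) = ['E649Q', 'E845F', 'F691A', 'K214Q']
Intersection: ['E649Q', 'E845F', 'F691A', 'K214Q', 'T194I'] ∩ ['E649Q', 'E845F', 'F691A', 'K214Q'] = ['E649Q', 'E845F', 'F691A', 'K214Q']

Answer: E649Q,E845F,F691A,K214Q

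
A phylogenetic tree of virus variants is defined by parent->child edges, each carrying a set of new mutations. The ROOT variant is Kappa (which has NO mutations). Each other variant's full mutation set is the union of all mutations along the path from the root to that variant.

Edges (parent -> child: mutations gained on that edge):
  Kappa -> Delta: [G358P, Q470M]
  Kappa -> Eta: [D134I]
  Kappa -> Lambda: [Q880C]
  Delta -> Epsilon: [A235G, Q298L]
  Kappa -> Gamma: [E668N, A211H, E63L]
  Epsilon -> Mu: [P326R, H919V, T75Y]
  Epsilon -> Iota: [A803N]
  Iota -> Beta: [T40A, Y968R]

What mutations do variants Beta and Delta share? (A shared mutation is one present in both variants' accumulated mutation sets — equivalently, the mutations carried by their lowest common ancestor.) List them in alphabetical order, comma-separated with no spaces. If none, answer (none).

Answer: G358P,Q470M

Derivation:
Accumulating mutations along path to Beta:
  At Kappa: gained [] -> total []
  At Delta: gained ['G358P', 'Q470M'] -> total ['G358P', 'Q470M']
  At Epsilon: gained ['A235G', 'Q298L'] -> total ['A235G', 'G358P', 'Q298L', 'Q470M']
  At Iota: gained ['A803N'] -> total ['A235G', 'A803N', 'G358P', 'Q298L', 'Q470M']
  At Beta: gained ['T40A', 'Y968R'] -> total ['A235G', 'A803N', 'G358P', 'Q298L', 'Q470M', 'T40A', 'Y968R']
Mutations(Beta) = ['A235G', 'A803N', 'G358P', 'Q298L', 'Q470M', 'T40A', 'Y968R']
Accumulating mutations along path to Delta:
  At Kappa: gained [] -> total []
  At Delta: gained ['G358P', 'Q470M'] -> total ['G358P', 'Q470M']
Mutations(Delta) = ['G358P', 'Q470M']
Intersection: ['A235G', 'A803N', 'G358P', 'Q298L', 'Q470M', 'T40A', 'Y968R'] ∩ ['G358P', 'Q470M'] = ['G358P', 'Q470M']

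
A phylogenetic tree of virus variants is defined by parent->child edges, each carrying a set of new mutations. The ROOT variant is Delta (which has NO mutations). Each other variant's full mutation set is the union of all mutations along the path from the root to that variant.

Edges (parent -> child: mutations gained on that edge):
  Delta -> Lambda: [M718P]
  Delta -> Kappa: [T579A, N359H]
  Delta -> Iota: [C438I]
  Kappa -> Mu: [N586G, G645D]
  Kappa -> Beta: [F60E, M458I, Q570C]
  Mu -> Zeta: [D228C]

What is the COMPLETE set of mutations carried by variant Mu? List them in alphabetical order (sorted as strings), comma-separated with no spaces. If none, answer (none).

At Delta: gained [] -> total []
At Kappa: gained ['T579A', 'N359H'] -> total ['N359H', 'T579A']
At Mu: gained ['N586G', 'G645D'] -> total ['G645D', 'N359H', 'N586G', 'T579A']

Answer: G645D,N359H,N586G,T579A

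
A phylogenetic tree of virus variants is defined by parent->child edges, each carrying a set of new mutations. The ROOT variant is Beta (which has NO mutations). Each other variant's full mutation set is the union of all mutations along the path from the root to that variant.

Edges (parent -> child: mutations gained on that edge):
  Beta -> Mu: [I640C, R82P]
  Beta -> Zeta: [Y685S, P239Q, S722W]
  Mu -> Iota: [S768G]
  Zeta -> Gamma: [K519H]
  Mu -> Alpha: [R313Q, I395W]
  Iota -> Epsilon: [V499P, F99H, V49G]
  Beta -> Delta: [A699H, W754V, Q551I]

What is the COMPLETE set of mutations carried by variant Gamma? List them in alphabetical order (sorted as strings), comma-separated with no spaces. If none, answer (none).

Answer: K519H,P239Q,S722W,Y685S

Derivation:
At Beta: gained [] -> total []
At Zeta: gained ['Y685S', 'P239Q', 'S722W'] -> total ['P239Q', 'S722W', 'Y685S']
At Gamma: gained ['K519H'] -> total ['K519H', 'P239Q', 'S722W', 'Y685S']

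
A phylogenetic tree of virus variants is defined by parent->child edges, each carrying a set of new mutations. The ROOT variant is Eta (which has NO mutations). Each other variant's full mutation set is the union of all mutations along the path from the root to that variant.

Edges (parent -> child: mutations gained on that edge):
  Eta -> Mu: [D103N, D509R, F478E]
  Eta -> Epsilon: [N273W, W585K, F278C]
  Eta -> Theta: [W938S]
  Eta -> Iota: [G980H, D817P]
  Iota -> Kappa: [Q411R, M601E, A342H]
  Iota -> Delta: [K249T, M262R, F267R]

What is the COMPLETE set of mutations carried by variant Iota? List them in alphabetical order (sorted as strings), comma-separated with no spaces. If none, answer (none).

At Eta: gained [] -> total []
At Iota: gained ['G980H', 'D817P'] -> total ['D817P', 'G980H']

Answer: D817P,G980H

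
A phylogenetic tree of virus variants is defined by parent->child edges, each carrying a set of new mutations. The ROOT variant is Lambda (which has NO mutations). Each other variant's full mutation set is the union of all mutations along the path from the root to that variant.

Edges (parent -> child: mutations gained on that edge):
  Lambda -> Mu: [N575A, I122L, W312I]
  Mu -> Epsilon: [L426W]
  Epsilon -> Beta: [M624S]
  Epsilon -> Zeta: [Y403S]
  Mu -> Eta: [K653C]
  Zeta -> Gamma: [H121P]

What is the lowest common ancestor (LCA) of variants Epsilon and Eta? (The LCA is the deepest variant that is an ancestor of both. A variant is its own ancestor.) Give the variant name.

Path from root to Epsilon: Lambda -> Mu -> Epsilon
  ancestors of Epsilon: {Lambda, Mu, Epsilon}
Path from root to Eta: Lambda -> Mu -> Eta
  ancestors of Eta: {Lambda, Mu, Eta}
Common ancestors: {Lambda, Mu}
Walk up from Eta: Eta (not in ancestors of Epsilon), Mu (in ancestors of Epsilon), Lambda (in ancestors of Epsilon)
Deepest common ancestor (LCA) = Mu

Answer: Mu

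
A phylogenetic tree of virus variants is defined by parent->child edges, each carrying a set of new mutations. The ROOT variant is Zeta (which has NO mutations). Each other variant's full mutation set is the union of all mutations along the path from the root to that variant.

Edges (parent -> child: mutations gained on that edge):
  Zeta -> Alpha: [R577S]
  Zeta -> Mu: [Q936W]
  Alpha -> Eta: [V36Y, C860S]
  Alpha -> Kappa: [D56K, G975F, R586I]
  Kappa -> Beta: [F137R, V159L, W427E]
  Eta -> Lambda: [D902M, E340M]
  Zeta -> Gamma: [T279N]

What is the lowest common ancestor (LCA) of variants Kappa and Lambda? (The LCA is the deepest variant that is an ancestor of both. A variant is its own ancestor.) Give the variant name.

Answer: Alpha

Derivation:
Path from root to Kappa: Zeta -> Alpha -> Kappa
  ancestors of Kappa: {Zeta, Alpha, Kappa}
Path from root to Lambda: Zeta -> Alpha -> Eta -> Lambda
  ancestors of Lambda: {Zeta, Alpha, Eta, Lambda}
Common ancestors: {Zeta, Alpha}
Walk up from Lambda: Lambda (not in ancestors of Kappa), Eta (not in ancestors of Kappa), Alpha (in ancestors of Kappa), Zeta (in ancestors of Kappa)
Deepest common ancestor (LCA) = Alpha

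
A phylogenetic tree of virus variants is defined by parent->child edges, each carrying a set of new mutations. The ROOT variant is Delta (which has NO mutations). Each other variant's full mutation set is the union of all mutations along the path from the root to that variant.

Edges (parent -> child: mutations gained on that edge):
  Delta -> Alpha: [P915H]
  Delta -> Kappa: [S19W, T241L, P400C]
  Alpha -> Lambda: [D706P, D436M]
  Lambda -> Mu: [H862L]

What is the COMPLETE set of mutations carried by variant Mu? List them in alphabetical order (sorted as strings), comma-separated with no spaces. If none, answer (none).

At Delta: gained [] -> total []
At Alpha: gained ['P915H'] -> total ['P915H']
At Lambda: gained ['D706P', 'D436M'] -> total ['D436M', 'D706P', 'P915H']
At Mu: gained ['H862L'] -> total ['D436M', 'D706P', 'H862L', 'P915H']

Answer: D436M,D706P,H862L,P915H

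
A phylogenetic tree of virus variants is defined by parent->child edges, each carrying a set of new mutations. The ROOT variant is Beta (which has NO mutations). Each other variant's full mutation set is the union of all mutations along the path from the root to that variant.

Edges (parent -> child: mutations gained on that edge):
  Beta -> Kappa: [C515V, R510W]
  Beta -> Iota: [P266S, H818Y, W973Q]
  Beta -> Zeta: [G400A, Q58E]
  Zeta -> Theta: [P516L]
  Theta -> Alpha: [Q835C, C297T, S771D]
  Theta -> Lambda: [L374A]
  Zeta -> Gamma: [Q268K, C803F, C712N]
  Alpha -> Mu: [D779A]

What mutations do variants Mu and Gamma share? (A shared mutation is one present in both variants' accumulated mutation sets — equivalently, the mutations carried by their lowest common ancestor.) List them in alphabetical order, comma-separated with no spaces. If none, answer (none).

Answer: G400A,Q58E

Derivation:
Accumulating mutations along path to Mu:
  At Beta: gained [] -> total []
  At Zeta: gained ['G400A', 'Q58E'] -> total ['G400A', 'Q58E']
  At Theta: gained ['P516L'] -> total ['G400A', 'P516L', 'Q58E']
  At Alpha: gained ['Q835C', 'C297T', 'S771D'] -> total ['C297T', 'G400A', 'P516L', 'Q58E', 'Q835C', 'S771D']
  At Mu: gained ['D779A'] -> total ['C297T', 'D779A', 'G400A', 'P516L', 'Q58E', 'Q835C', 'S771D']
Mutations(Mu) = ['C297T', 'D779A', 'G400A', 'P516L', 'Q58E', 'Q835C', 'S771D']
Accumulating mutations along path to Gamma:
  At Beta: gained [] -> total []
  At Zeta: gained ['G400A', 'Q58E'] -> total ['G400A', 'Q58E']
  At Gamma: gained ['Q268K', 'C803F', 'C712N'] -> total ['C712N', 'C803F', 'G400A', 'Q268K', 'Q58E']
Mutations(Gamma) = ['C712N', 'C803F', 'G400A', 'Q268K', 'Q58E']
Intersection: ['C297T', 'D779A', 'G400A', 'P516L', 'Q58E', 'Q835C', 'S771D'] ∩ ['C712N', 'C803F', 'G400A', 'Q268K', 'Q58E'] = ['G400A', 'Q58E']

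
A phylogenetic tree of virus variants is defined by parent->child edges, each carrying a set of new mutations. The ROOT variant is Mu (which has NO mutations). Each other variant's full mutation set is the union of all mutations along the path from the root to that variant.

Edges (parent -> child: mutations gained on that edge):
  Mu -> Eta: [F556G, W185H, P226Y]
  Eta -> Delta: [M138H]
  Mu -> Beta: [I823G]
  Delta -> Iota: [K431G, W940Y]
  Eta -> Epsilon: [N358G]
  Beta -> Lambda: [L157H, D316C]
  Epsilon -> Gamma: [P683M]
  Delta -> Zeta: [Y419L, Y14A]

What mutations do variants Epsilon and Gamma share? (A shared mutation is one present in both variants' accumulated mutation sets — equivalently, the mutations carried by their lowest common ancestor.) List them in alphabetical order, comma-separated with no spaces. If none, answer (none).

Answer: F556G,N358G,P226Y,W185H

Derivation:
Accumulating mutations along path to Epsilon:
  At Mu: gained [] -> total []
  At Eta: gained ['F556G', 'W185H', 'P226Y'] -> total ['F556G', 'P226Y', 'W185H']
  At Epsilon: gained ['N358G'] -> total ['F556G', 'N358G', 'P226Y', 'W185H']
Mutations(Epsilon) = ['F556G', 'N358G', 'P226Y', 'W185H']
Accumulating mutations along path to Gamma:
  At Mu: gained [] -> total []
  At Eta: gained ['F556G', 'W185H', 'P226Y'] -> total ['F556G', 'P226Y', 'W185H']
  At Epsilon: gained ['N358G'] -> total ['F556G', 'N358G', 'P226Y', 'W185H']
  At Gamma: gained ['P683M'] -> total ['F556G', 'N358G', 'P226Y', 'P683M', 'W185H']
Mutations(Gamma) = ['F556G', 'N358G', 'P226Y', 'P683M', 'W185H']
Intersection: ['F556G', 'N358G', 'P226Y', 'W185H'] ∩ ['F556G', 'N358G', 'P226Y', 'P683M', 'W185H'] = ['F556G', 'N358G', 'P226Y', 'W185H']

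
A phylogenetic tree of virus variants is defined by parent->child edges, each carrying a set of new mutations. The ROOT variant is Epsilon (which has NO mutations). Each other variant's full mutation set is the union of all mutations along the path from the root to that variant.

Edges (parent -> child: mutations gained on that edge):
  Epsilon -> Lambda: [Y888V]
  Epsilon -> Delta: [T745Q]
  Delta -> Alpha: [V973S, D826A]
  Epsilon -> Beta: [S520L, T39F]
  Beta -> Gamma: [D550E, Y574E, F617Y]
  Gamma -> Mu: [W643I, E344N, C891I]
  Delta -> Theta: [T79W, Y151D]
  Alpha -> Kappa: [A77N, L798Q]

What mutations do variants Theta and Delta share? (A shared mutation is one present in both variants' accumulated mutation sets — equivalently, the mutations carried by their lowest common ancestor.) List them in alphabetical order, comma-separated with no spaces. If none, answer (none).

Accumulating mutations along path to Theta:
  At Epsilon: gained [] -> total []
  At Delta: gained ['T745Q'] -> total ['T745Q']
  At Theta: gained ['T79W', 'Y151D'] -> total ['T745Q', 'T79W', 'Y151D']
Mutations(Theta) = ['T745Q', 'T79W', 'Y151D']
Accumulating mutations along path to Delta:
  At Epsilon: gained [] -> total []
  At Delta: gained ['T745Q'] -> total ['T745Q']
Mutations(Delta) = ['T745Q']
Intersection: ['T745Q', 'T79W', 'Y151D'] ∩ ['T745Q'] = ['T745Q']

Answer: T745Q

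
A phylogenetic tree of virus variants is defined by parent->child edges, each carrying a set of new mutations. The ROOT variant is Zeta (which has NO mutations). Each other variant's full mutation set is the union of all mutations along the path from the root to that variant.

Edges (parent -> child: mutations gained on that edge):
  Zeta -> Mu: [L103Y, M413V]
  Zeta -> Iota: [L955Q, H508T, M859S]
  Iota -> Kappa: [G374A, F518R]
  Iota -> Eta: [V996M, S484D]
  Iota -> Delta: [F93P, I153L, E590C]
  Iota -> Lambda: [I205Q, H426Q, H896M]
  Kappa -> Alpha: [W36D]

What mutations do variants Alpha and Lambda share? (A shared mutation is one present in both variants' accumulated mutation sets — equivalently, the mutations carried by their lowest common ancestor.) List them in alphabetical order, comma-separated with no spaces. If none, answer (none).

Answer: H508T,L955Q,M859S

Derivation:
Accumulating mutations along path to Alpha:
  At Zeta: gained [] -> total []
  At Iota: gained ['L955Q', 'H508T', 'M859S'] -> total ['H508T', 'L955Q', 'M859S']
  At Kappa: gained ['G374A', 'F518R'] -> total ['F518R', 'G374A', 'H508T', 'L955Q', 'M859S']
  At Alpha: gained ['W36D'] -> total ['F518R', 'G374A', 'H508T', 'L955Q', 'M859S', 'W36D']
Mutations(Alpha) = ['F518R', 'G374A', 'H508T', 'L955Q', 'M859S', 'W36D']
Accumulating mutations along path to Lambda:
  At Zeta: gained [] -> total []
  At Iota: gained ['L955Q', 'H508T', 'M859S'] -> total ['H508T', 'L955Q', 'M859S']
  At Lambda: gained ['I205Q', 'H426Q', 'H896M'] -> total ['H426Q', 'H508T', 'H896M', 'I205Q', 'L955Q', 'M859S']
Mutations(Lambda) = ['H426Q', 'H508T', 'H896M', 'I205Q', 'L955Q', 'M859S']
Intersection: ['F518R', 'G374A', 'H508T', 'L955Q', 'M859S', 'W36D'] ∩ ['H426Q', 'H508T', 'H896M', 'I205Q', 'L955Q', 'M859S'] = ['H508T', 'L955Q', 'M859S']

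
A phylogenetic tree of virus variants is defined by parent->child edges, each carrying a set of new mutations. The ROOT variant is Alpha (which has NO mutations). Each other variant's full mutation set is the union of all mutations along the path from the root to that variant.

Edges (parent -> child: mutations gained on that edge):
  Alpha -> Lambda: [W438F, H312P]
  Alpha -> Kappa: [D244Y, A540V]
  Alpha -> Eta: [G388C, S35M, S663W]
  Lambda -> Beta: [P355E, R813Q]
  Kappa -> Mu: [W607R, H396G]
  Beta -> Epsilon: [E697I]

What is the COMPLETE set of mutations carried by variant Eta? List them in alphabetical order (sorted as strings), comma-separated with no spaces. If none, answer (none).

Answer: G388C,S35M,S663W

Derivation:
At Alpha: gained [] -> total []
At Eta: gained ['G388C', 'S35M', 'S663W'] -> total ['G388C', 'S35M', 'S663W']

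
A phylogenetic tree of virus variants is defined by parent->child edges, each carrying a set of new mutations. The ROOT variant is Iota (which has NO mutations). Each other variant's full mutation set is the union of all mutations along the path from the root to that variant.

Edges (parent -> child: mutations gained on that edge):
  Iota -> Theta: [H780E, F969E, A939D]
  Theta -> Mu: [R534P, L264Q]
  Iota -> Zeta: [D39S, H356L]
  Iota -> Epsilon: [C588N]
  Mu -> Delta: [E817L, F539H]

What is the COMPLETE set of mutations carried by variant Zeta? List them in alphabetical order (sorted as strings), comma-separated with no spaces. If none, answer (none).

At Iota: gained [] -> total []
At Zeta: gained ['D39S', 'H356L'] -> total ['D39S', 'H356L']

Answer: D39S,H356L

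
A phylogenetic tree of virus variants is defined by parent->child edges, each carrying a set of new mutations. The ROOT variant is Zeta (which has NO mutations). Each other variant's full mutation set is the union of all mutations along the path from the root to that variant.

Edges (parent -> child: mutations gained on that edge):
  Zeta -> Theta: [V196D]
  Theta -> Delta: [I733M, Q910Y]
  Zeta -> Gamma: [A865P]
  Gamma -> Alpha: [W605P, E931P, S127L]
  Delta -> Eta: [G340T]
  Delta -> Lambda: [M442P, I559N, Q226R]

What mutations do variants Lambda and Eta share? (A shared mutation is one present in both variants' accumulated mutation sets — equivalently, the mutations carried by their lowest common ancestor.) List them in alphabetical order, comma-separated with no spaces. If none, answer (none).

Accumulating mutations along path to Lambda:
  At Zeta: gained [] -> total []
  At Theta: gained ['V196D'] -> total ['V196D']
  At Delta: gained ['I733M', 'Q910Y'] -> total ['I733M', 'Q910Y', 'V196D']
  At Lambda: gained ['M442P', 'I559N', 'Q226R'] -> total ['I559N', 'I733M', 'M442P', 'Q226R', 'Q910Y', 'V196D']
Mutations(Lambda) = ['I559N', 'I733M', 'M442P', 'Q226R', 'Q910Y', 'V196D']
Accumulating mutations along path to Eta:
  At Zeta: gained [] -> total []
  At Theta: gained ['V196D'] -> total ['V196D']
  At Delta: gained ['I733M', 'Q910Y'] -> total ['I733M', 'Q910Y', 'V196D']
  At Eta: gained ['G340T'] -> total ['G340T', 'I733M', 'Q910Y', 'V196D']
Mutations(Eta) = ['G340T', 'I733M', 'Q910Y', 'V196D']
Intersection: ['I559N', 'I733M', 'M442P', 'Q226R', 'Q910Y', 'V196D'] ∩ ['G340T', 'I733M', 'Q910Y', 'V196D'] = ['I733M', 'Q910Y', 'V196D']

Answer: I733M,Q910Y,V196D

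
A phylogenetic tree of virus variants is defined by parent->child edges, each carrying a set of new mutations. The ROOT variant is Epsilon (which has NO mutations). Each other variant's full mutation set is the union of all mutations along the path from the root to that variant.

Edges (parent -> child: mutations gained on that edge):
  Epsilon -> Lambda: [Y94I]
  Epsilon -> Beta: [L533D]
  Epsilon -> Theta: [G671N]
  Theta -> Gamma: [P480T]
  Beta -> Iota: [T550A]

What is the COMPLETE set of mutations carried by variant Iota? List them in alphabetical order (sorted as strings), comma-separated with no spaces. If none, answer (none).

At Epsilon: gained [] -> total []
At Beta: gained ['L533D'] -> total ['L533D']
At Iota: gained ['T550A'] -> total ['L533D', 'T550A']

Answer: L533D,T550A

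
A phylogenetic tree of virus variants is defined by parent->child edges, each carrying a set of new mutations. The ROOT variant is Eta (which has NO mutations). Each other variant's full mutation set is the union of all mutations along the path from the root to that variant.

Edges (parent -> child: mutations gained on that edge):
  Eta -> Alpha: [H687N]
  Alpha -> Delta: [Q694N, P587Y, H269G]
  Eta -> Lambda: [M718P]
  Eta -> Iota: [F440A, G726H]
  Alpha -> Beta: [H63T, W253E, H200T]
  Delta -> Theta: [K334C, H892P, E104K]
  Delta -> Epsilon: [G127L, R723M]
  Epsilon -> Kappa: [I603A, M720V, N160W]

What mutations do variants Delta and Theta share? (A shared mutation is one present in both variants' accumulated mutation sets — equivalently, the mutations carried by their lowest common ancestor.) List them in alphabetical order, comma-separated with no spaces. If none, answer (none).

Accumulating mutations along path to Delta:
  At Eta: gained [] -> total []
  At Alpha: gained ['H687N'] -> total ['H687N']
  At Delta: gained ['Q694N', 'P587Y', 'H269G'] -> total ['H269G', 'H687N', 'P587Y', 'Q694N']
Mutations(Delta) = ['H269G', 'H687N', 'P587Y', 'Q694N']
Accumulating mutations along path to Theta:
  At Eta: gained [] -> total []
  At Alpha: gained ['H687N'] -> total ['H687N']
  At Delta: gained ['Q694N', 'P587Y', 'H269G'] -> total ['H269G', 'H687N', 'P587Y', 'Q694N']
  At Theta: gained ['K334C', 'H892P', 'E104K'] -> total ['E104K', 'H269G', 'H687N', 'H892P', 'K334C', 'P587Y', 'Q694N']
Mutations(Theta) = ['E104K', 'H269G', 'H687N', 'H892P', 'K334C', 'P587Y', 'Q694N']
Intersection: ['H269G', 'H687N', 'P587Y', 'Q694N'] ∩ ['E104K', 'H269G', 'H687N', 'H892P', 'K334C', 'P587Y', 'Q694N'] = ['H269G', 'H687N', 'P587Y', 'Q694N']

Answer: H269G,H687N,P587Y,Q694N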